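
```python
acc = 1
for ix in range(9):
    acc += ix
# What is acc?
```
Trace:
  acc=1
  acc=1, ix=0
  acc=2, ix=1
  acc=4, ix=2
  acc=7, ix=3
  acc=11, ix=4
  acc=16, ix=5
  acc=22, ix=6
  acc=29, ix=7
  acc=37, ix=8

Final answer: 37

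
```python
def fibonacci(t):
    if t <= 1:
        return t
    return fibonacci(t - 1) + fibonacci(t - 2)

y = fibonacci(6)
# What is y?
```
Call trace (a repeated sub-call is expanded the first time; later identical calls just restate its return value):
fibonacci(t=6)
  fibonacci(t=5)
    fibonacci(t=4)
      fibonacci(t=3)
        fibonacci(t=2)
          fibonacci(t=1)
          -> return 1
          fibonacci(t=0)
          -> return 0
        -> return 1
        fibonacci(t=1)
        -> return 1
      -> return 2
      fibonacci(t=2) -> return 1  (same call as traced above)
    -> return 3
    fibonacci(t=3) -> return 2  (same call as traced above)
  -> return 5
  fibonacci(t=4) -> return 3  (same call as traced above)
-> return 8

Final answer: 8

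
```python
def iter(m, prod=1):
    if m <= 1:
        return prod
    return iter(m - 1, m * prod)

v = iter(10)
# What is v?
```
Call trace:
iter(m=10, prod=1)
  iter(m=9, prod=10)
    iter(m=8, prod=90)
      iter(m=7, prod=720)
        iter(m=6, prod=5040)
          iter(m=5, prod=30240)
            iter(m=4, prod=151200)
              iter(m=3, prod=604800)
                iter(m=2, prod=1814400)
                  iter(m=1, prod=3628800)
                  -> return 3628800
                -> return 3628800
              -> return 3628800
            -> return 3628800
          -> return 3628800
        -> return 3628800
      -> return 3628800
    -> return 3628800
  -> return 3628800
-> return 3628800

Final answer: 3628800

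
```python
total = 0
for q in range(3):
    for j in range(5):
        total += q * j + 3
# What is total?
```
Trace:
  total=0
  total=3, q=0, j=0
  total=6, q=0, j=1
  total=9, q=0, j=2
  total=12, q=0, j=3
  total=15, q=0, j=4
  total=18, q=1, j=0
  total=22, q=1, j=1
  total=27, q=1, j=2
  total=33, q=1, j=3
  total=40, q=1, j=4
  total=43, q=2, j=0
  total=48, q=2, j=1
  total=55, q=2, j=2
  total=64, q=2, j=3
  total=75, q=2, j=4

Final answer: 75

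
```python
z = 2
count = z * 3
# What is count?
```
Trace:
  z=2
  z=2, count=6

Final answer: 6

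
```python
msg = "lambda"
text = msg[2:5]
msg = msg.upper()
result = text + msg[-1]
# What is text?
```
Trace:
  msg='lambda'
  msg='lambda', text='mbd'
  msg='LAMBDA', text='mbd'
  msg='LAMBDA', text='mbd', result='mbdA'

Final answer: 'mbd'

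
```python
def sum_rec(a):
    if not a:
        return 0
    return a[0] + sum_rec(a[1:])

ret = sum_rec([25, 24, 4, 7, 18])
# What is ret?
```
Call trace:
sum_rec(a=[25, 24, 4, 7, 18])
  sum_rec(a=[24, 4, 7, 18])
    sum_rec(a=[4, 7, 18])
      sum_rec(a=[7, 18])
        sum_rec(a=[18])
          sum_rec(a=[])
          -> return 0
        -> return 18
      -> return 25
    -> return 29
  -> return 53
-> return 78

Final answer: 78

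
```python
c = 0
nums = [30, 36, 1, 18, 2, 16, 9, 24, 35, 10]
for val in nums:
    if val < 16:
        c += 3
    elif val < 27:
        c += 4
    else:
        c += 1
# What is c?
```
Trace:
  c=0
  c=1, val=30
  c=2, val=36
  c=5, val=1
  c=9, val=18
  c=12, val=2
  c=16, val=16
  c=19, val=9
  c=23, val=24
  c=24, val=35
  c=27, val=10

Final answer: 27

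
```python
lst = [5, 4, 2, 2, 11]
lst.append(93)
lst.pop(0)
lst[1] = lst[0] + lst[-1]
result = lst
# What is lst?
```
Trace:
  lst=[5, 4, 2, 2, 11]
  lst=[5, 4, 2, 2, 11, 93]
  lst=[4, 2, 2, 11, 93]
  lst=[4, 97, 2, 11, 93]
  lst=[4, 97, 2, 11, 93], result=[4, 97, 2, 11, 93]

Final answer: [4, 97, 2, 11, 93]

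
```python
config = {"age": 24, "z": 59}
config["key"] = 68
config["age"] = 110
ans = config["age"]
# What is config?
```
Trace:
  config={'age': 24, 'z': 59}
  config={'age': 24, 'z': 59, 'key': 68}
  config={'age': 110, 'z': 59, 'key': 68}
  config={'age': 110, 'z': 59, 'key': 68}, ans=110

Final answer: {'age': 110, 'z': 59, 'key': 68}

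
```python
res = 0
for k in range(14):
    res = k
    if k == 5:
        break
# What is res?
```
Trace:
  res=0
  res=0, k=0
  res=1, k=1
  res=2, k=2
  res=3, k=3
  res=4, k=4
  res=5, k=5

Final answer: 5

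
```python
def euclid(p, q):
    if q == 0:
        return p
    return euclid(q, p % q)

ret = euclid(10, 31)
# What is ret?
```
Call trace:
euclid(p=10, q=31)
  euclid(p=31, q=10)
    euclid(p=10, q=1)
      euclid(p=1, q=0)
      -> return 1
    -> return 1
  -> return 1
-> return 1

Final answer: 1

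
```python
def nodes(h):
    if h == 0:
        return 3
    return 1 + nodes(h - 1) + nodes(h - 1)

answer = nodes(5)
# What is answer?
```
Call trace (a repeated sub-call is expanded the first time; later identical calls just restate its return value):
nodes(h=5)
  nodes(h=4)
    nodes(h=3)
      nodes(h=2)
        nodes(h=1)
          nodes(h=0)
          -> return 3
          nodes(h=0)
          -> return 3
        -> return 7
        nodes(h=1) -> return 7  (same call as traced above)
      -> return 15
      nodes(h=2) -> return 15  (same call as traced above)
    -> return 31
    nodes(h=3) -> return 31  (same call as traced above)
  -> return 63
  nodes(h=4) -> return 63  (same call as traced above)
-> return 127

Final answer: 127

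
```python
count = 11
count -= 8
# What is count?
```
Trace:
  count=11
  count=3

Final answer: 3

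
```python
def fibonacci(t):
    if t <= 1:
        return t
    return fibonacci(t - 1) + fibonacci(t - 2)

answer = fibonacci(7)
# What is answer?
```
Call trace (a repeated sub-call is expanded the first time; later identical calls just restate its return value):
fibonacci(t=7)
  fibonacci(t=6)
    fibonacci(t=5)
      fibonacci(t=4)
        fibonacci(t=3)
          fibonacci(t=2)
            fibonacci(t=1)
            -> return 1
            fibonacci(t=0)
            -> return 0
          -> return 1
          fibonacci(t=1)
          -> return 1
        -> return 2
        fibonacci(t=2) -> return 1  (same call as traced above)
      -> return 3
      fibonacci(t=3) -> return 2  (same call as traced above)
    -> return 5
    fibonacci(t=4) -> return 3  (same call as traced above)
  -> return 8
  fibonacci(t=5) -> return 5  (same call as traced above)
-> return 13

Final answer: 13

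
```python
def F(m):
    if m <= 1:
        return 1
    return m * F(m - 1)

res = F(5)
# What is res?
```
Call trace:
F(m=5)
  F(m=4)
    F(m=3)
      F(m=2)
        F(m=1)
        -> return 1
      -> return 2
    -> return 6
  -> return 24
-> return 120

Final answer: 120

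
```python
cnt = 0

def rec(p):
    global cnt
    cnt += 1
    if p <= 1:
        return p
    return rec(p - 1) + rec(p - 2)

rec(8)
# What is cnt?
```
Call trace (a repeated sub-call is expanded the first time; later identical calls just restate its return value):
rec(p=8)
  rec(p=7)
    rec(p=6)
      rec(p=5)
        rec(p=4)
          rec(p=3)
            rec(p=2)
              rec(p=1)
              -> return 1
              rec(p=0)
              -> return 0
            -> return 1
            rec(p=1)
            -> return 1
          -> return 2
          rec(p=2) -> return 1  (same call as traced above)
        -> return 3
        rec(p=3) -> return 2  (same call as traced above)
      -> return 5
      rec(p=4) -> return 3  (same call as traced above)
    -> return 8
    rec(p=5) -> return 5  (same call as traced above)
  -> return 13
  rec(p=6) -> return 8  (same call as traced above)
-> return 21

cnt is incremented once per call, so count the calls in each subtree. Let C(p) = number of calls made by rec(p).
C(0) = C(1) = 1 (base case, no recursion); C(p) = 1 + C(p - 1) + C(p - 2) otherwise.
C(2) = 1 + C(1) + C(0) = 1 + 1 + 1 = 3
C(3) = 1 + C(2) + C(1) = 1 + 3 + 1 = 5
C(4) = 1 + C(3) + C(2) = 1 + 5 + 3 = 9
C(5) = 1 + C(4) + C(3) = 1 + 9 + 5 = 15
C(6) = 1 + C(5) + C(4) = 1 + 15 + 9 = 25
C(7) = 1 + C(6) + C(5) = 1 + 25 + 15 = 41
C(8) = 1 + C(7) + C(6) = 1 + 41 + 25 = 67
cnt = C(8) = 67

Final answer: 67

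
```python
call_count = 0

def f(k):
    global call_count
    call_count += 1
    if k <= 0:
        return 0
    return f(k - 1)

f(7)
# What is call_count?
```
Call trace:
f(k=7)
  f(k=6)
    f(k=5)
      f(k=4)
        f(k=3)
          f(k=2)
            f(k=1)
              f(k=0)
              -> return 0
            -> return 0
          -> return 0
        -> return 0
      -> return 0
    -> return 0
  -> return 0
-> return 0

call_count is incremented once per call. f is entered once for each k = 7, 6, 5, 4, 3, 2, 1, 0 (the k <= 0 call returns without recursing), i.e. 7 + 1 calls.
call_count = 8

Final answer: 8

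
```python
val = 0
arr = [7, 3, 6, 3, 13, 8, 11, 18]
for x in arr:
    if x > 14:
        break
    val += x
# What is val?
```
Trace:
  val=0
  val=7, x=7
  val=10, x=3
  val=16, x=6
  val=19, x=3
  val=32, x=13
  val=40, x=8
  val=51, x=11
  val=51, x=18

Final answer: 51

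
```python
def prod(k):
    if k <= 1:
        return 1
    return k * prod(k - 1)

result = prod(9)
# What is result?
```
Call trace:
prod(k=9)
  prod(k=8)
    prod(k=7)
      prod(k=6)
        prod(k=5)
          prod(k=4)
            prod(k=3)
              prod(k=2)
                prod(k=1)
                -> return 1
              -> return 2
            -> return 6
          -> return 24
        -> return 120
      -> return 720
    -> return 5040
  -> return 40320
-> return 362880

Final answer: 362880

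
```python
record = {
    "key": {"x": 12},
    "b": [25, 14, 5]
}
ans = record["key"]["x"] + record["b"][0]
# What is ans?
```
Trace:
  record={'key': {'x': 12}, 'b': [25, 14, 5]}
  record={'key': {'x': 12}, 'b': [25, 14, 5]}, ans=37

Final answer: 37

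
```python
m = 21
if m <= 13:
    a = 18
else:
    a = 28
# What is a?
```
Trace:
  m=21
  m=21, a=28

Final answer: 28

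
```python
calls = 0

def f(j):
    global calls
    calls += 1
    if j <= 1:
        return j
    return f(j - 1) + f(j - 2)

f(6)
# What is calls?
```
Call trace (a repeated sub-call is expanded the first time; later identical calls just restate its return value):
f(j=6)
  f(j=5)
    f(j=4)
      f(j=3)
        f(j=2)
          f(j=1)
          -> return 1
          f(j=0)
          -> return 0
        -> return 1
        f(j=1)
        -> return 1
      -> return 2
      f(j=2) -> return 1  (same call as traced above)
    -> return 3
    f(j=3) -> return 2  (same call as traced above)
  -> return 5
  f(j=4) -> return 3  (same call as traced above)
-> return 8

calls is incremented once per call, so count the calls in each subtree. Let C(j) = number of calls made by f(j).
C(0) = C(1) = 1 (base case, no recursion); C(j) = 1 + C(j - 1) + C(j - 2) otherwise.
C(2) = 1 + C(1) + C(0) = 1 + 1 + 1 = 3
C(3) = 1 + C(2) + C(1) = 1 + 3 + 1 = 5
C(4) = 1 + C(3) + C(2) = 1 + 5 + 3 = 9
C(5) = 1 + C(4) + C(3) = 1 + 9 + 5 = 15
C(6) = 1 + C(5) + C(4) = 1 + 15 + 9 = 25
calls = C(6) = 25

Final answer: 25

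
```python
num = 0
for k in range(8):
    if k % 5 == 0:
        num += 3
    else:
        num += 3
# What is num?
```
Trace:
  num=0
  num=3, k=0
  num=6, k=1
  num=9, k=2
  num=12, k=3
  num=15, k=4
  num=18, k=5
  num=21, k=6
  num=24, k=7

Final answer: 24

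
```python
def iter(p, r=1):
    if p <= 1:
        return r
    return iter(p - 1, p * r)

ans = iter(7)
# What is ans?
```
Call trace:
iter(p=7, r=1)
  iter(p=6, r=7)
    iter(p=5, r=42)
      iter(p=4, r=210)
        iter(p=3, r=840)
          iter(p=2, r=2520)
            iter(p=1, r=5040)
            -> return 5040
          -> return 5040
        -> return 5040
      -> return 5040
    -> return 5040
  -> return 5040
-> return 5040

Final answer: 5040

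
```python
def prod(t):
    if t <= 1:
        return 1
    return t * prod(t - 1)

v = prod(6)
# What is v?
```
Call trace:
prod(t=6)
  prod(t=5)
    prod(t=4)
      prod(t=3)
        prod(t=2)
          prod(t=1)
          -> return 1
        -> return 2
      -> return 6
    -> return 24
  -> return 120
-> return 720

Final answer: 720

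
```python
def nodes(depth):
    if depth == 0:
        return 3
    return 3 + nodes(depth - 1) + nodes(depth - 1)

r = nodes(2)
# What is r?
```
Call trace (a repeated sub-call is expanded the first time; later identical calls just restate its return value):
nodes(depth=2)
  nodes(depth=1)
    nodes(depth=0)
    -> return 3
    nodes(depth=0)
    -> return 3
  -> return 9
  nodes(depth=1) -> return 9  (same call as traced above)
-> return 21

Final answer: 21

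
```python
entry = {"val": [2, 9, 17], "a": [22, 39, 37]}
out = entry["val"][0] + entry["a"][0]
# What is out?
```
Trace:
  entry={'val': [2, 9, 17], 'a': [22, 39, 37]}
  entry={'val': [2, 9, 17], 'a': [22, 39, 37]}, out=24

Final answer: 24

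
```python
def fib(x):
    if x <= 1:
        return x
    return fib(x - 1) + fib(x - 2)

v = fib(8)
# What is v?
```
Call trace (a repeated sub-call is expanded the first time; later identical calls just restate its return value):
fib(x=8)
  fib(x=7)
    fib(x=6)
      fib(x=5)
        fib(x=4)
          fib(x=3)
            fib(x=2)
              fib(x=1)
              -> return 1
              fib(x=0)
              -> return 0
            -> return 1
            fib(x=1)
            -> return 1
          -> return 2
          fib(x=2) -> return 1  (same call as traced above)
        -> return 3
        fib(x=3) -> return 2  (same call as traced above)
      -> return 5
      fib(x=4) -> return 3  (same call as traced above)
    -> return 8
    fib(x=5) -> return 5  (same call as traced above)
  -> return 13
  fib(x=6) -> return 8  (same call as traced above)
-> return 21

Final answer: 21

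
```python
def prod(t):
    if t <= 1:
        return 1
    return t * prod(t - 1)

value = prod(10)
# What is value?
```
Call trace:
prod(t=10)
  prod(t=9)
    prod(t=8)
      prod(t=7)
        prod(t=6)
          prod(t=5)
            prod(t=4)
              prod(t=3)
                prod(t=2)
                  prod(t=1)
                  -> return 1
                -> return 2
              -> return 6
            -> return 24
          -> return 120
        -> return 720
      -> return 5040
    -> return 40320
  -> return 362880
-> return 3628800

Final answer: 3628800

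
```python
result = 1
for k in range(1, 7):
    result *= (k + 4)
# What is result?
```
Trace:
  result=1
  result=5, k=1
  result=30, k=2
  result=210, k=3
  result=1680, k=4
  result=15120, k=5
  result=151200, k=6

Final answer: 151200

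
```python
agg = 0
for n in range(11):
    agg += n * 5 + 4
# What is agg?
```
Trace:
  agg=0
  agg=4, n=0
  agg=13, n=1
  agg=27, n=2
  agg=46, n=3
  agg=70, n=4
  agg=99, n=5
  agg=133, n=6
  agg=172, n=7
  agg=216, n=8
  agg=265, n=9
  agg=319, n=10

Final answer: 319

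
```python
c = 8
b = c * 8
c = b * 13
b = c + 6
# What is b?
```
Trace:
  c=8
  c=8, b=64
  c=832, b=64
  c=832, b=838

Final answer: 838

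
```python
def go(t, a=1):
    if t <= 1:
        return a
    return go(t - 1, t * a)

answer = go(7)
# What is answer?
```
Call trace:
go(t=7, a=1)
  go(t=6, a=7)
    go(t=5, a=42)
      go(t=4, a=210)
        go(t=3, a=840)
          go(t=2, a=2520)
            go(t=1, a=5040)
            -> return 5040
          -> return 5040
        -> return 5040
      -> return 5040
    -> return 5040
  -> return 5040
-> return 5040

Final answer: 5040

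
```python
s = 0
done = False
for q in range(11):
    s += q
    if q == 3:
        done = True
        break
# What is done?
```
Trace:
  s=0
  s=0, done=False
  s=0, done=False, q=0
  s=1, done=False, q=1
  s=3, done=False, q=2
  s=6, done=True, q=3

Final answer: True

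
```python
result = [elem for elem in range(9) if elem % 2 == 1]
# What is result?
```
Trace:
  elem=0
  elem=1
  elem=2
  elem=3
  elem=4
  elem=5
  elem=6
  elem=7
  elem=8
  result=[1, 3, 5, 7]

Final answer: [1, 3, 5, 7]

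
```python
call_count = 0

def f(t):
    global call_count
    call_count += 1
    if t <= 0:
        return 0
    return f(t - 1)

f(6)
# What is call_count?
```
Call trace:
f(t=6)
  f(t=5)
    f(t=4)
      f(t=3)
        f(t=2)
          f(t=1)
            f(t=0)
            -> return 0
          -> return 0
        -> return 0
      -> return 0
    -> return 0
  -> return 0
-> return 0

call_count is incremented once per call. f is entered once for each t = 6, 5, 4, 3, 2, 1, 0 (the t <= 0 call returns without recursing), i.e. 6 + 1 calls.
call_count = 7

Final answer: 7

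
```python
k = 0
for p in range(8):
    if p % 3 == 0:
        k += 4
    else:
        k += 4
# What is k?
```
Trace:
  k=0
  k=4, p=0
  k=8, p=1
  k=12, p=2
  k=16, p=3
  k=20, p=4
  k=24, p=5
  k=28, p=6
  k=32, p=7

Final answer: 32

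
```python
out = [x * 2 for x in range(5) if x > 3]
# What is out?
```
Trace:
  x=0
  x=1
  x=2
  x=3
  x=4
  out=[8]

Final answer: [8]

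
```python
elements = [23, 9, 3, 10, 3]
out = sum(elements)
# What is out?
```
Trace:
  elements=[23, 9, 3, 10, 3]
  elements=[23, 9, 3, 10, 3], out=48

Final answer: 48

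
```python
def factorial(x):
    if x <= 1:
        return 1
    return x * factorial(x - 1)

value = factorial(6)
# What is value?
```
Call trace:
factorial(x=6)
  factorial(x=5)
    factorial(x=4)
      factorial(x=3)
        factorial(x=2)
          factorial(x=1)
          -> return 1
        -> return 2
      -> return 6
    -> return 24
  -> return 120
-> return 720

Final answer: 720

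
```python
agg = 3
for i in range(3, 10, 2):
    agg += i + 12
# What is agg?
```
Trace:
  agg=3
  agg=18, i=3
  agg=35, i=5
  agg=54, i=7
  agg=75, i=9

Final answer: 75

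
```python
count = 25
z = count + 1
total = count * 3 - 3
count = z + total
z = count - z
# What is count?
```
Trace:
  count=25
  count=25, z=26
  count=25, z=26, total=72
  count=98, z=26, total=72
  count=98, z=72, total=72

Final answer: 98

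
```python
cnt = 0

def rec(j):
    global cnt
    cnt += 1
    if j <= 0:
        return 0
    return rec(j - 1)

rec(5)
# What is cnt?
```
Call trace:
rec(j=5)
  rec(j=4)
    rec(j=3)
      rec(j=2)
        rec(j=1)
          rec(j=0)
          -> return 0
        -> return 0
      -> return 0
    -> return 0
  -> return 0
-> return 0

cnt is incremented once per call. rec is entered once for each j = 5, 4, 3, 2, 1, 0 (the j <= 0 call returns without recursing), i.e. 5 + 1 calls.
cnt = 6

Final answer: 6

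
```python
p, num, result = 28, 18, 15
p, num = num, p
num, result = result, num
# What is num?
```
Trace:
  p=28, num=18, result=15
  p=18, num=28, result=15
  p=18, num=15, result=28

Final answer: 15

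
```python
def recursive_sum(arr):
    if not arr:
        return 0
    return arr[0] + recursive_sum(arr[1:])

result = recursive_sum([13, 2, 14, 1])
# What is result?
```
Call trace:
recursive_sum(arr=[13, 2, 14, 1])
  recursive_sum(arr=[2, 14, 1])
    recursive_sum(arr=[14, 1])
      recursive_sum(arr=[1])
        recursive_sum(arr=[])
        -> return 0
      -> return 1
    -> return 15
  -> return 17
-> return 30

Final answer: 30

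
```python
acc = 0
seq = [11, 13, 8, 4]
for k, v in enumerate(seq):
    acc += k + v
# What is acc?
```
Trace:
  acc=0
  acc=11, k=0, v=11
  acc=25, k=1, v=13
  acc=35, k=2, v=8
  acc=42, k=3, v=4

Final answer: 42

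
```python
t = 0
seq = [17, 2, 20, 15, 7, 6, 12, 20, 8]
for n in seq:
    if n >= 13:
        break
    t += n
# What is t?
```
Trace:
  t=0
  t=0, n=17

Final answer: 0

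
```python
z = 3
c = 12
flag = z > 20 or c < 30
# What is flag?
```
Trace:
  z=3
  z=3, c=12
  z=3, c=12, flag=True

Final answer: True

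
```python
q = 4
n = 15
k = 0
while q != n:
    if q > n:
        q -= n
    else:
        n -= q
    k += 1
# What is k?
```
Trace:
  q=4
  q=4, n=15
  q=4, n=15, k=0
  q=4, n=11, k=1
  q=4, n=7, k=2
  q=4, n=3, k=3
  q=1, n=3, k=4
  q=1, n=2, k=5
  q=1, n=1, k=6

Final answer: 6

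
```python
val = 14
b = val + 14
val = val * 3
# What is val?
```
Trace:
  val=14
  val=14, b=28
  val=42, b=28

Final answer: 42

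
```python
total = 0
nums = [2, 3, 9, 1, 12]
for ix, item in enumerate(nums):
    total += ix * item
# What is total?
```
Trace:
  total=0
  total=0, ix=0, item=2
  total=3, ix=1, item=3
  total=21, ix=2, item=9
  total=24, ix=3, item=1
  total=72, ix=4, item=12

Final answer: 72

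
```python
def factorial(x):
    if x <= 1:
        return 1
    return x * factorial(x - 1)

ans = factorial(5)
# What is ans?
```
Call trace:
factorial(x=5)
  factorial(x=4)
    factorial(x=3)
      factorial(x=2)
        factorial(x=1)
        -> return 1
      -> return 2
    -> return 6
  -> return 24
-> return 120

Final answer: 120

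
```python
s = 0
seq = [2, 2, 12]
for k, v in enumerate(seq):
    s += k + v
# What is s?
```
Trace:
  s=0
  s=2, k=0, v=2
  s=5, k=1, v=2
  s=19, k=2, v=12

Final answer: 19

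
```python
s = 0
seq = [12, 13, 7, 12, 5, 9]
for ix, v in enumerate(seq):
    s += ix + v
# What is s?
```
Trace:
  s=0
  s=12, ix=0, v=12
  s=26, ix=1, v=13
  s=35, ix=2, v=7
  s=50, ix=3, v=12
  s=59, ix=4, v=5
  s=73, ix=5, v=9

Final answer: 73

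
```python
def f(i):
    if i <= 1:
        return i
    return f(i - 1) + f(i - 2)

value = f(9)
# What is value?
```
Call trace (a repeated sub-call is expanded the first time; later identical calls just restate its return value):
f(i=9)
  f(i=8)
    f(i=7)
      f(i=6)
        f(i=5)
          f(i=4)
            f(i=3)
              f(i=2)
                f(i=1)
                -> return 1
                f(i=0)
                -> return 0
              -> return 1
              f(i=1)
              -> return 1
            -> return 2
            f(i=2) -> return 1  (same call as traced above)
          -> return 3
          f(i=3) -> return 2  (same call as traced above)
        -> return 5
        f(i=4) -> return 3  (same call as traced above)
      -> return 8
      f(i=5) -> return 5  (same call as traced above)
    -> return 13
    f(i=6) -> return 8  (same call as traced above)
  -> return 21
  f(i=7) -> return 13  (same call as traced above)
-> return 34

Final answer: 34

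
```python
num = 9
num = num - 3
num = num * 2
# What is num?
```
Trace:
  num=9
  num=6
  num=12

Final answer: 12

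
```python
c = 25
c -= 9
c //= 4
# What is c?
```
Trace:
  c=25
  c=16
  c=4

Final answer: 4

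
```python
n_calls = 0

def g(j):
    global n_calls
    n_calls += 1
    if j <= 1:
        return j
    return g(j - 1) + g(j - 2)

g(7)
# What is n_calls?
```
Call trace (a repeated sub-call is expanded the first time; later identical calls just restate its return value):
g(j=7)
  g(j=6)
    g(j=5)
      g(j=4)
        g(j=3)
          g(j=2)
            g(j=1)
            -> return 1
            g(j=0)
            -> return 0
          -> return 1
          g(j=1)
          -> return 1
        -> return 2
        g(j=2) -> return 1  (same call as traced above)
      -> return 3
      g(j=3) -> return 2  (same call as traced above)
    -> return 5
    g(j=4) -> return 3  (same call as traced above)
  -> return 8
  g(j=5) -> return 5  (same call as traced above)
-> return 13

n_calls is incremented once per call, so count the calls in each subtree. Let C(j) = number of calls made by g(j).
C(0) = C(1) = 1 (base case, no recursion); C(j) = 1 + C(j - 1) + C(j - 2) otherwise.
C(2) = 1 + C(1) + C(0) = 1 + 1 + 1 = 3
C(3) = 1 + C(2) + C(1) = 1 + 3 + 1 = 5
C(4) = 1 + C(3) + C(2) = 1 + 5 + 3 = 9
C(5) = 1 + C(4) + C(3) = 1 + 9 + 5 = 15
C(6) = 1 + C(5) + C(4) = 1 + 15 + 9 = 25
C(7) = 1 + C(6) + C(5) = 1 + 25 + 15 = 41
n_calls = C(7) = 41

Final answer: 41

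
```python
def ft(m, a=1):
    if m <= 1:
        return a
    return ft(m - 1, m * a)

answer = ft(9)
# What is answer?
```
Call trace:
ft(m=9, a=1)
  ft(m=8, a=9)
    ft(m=7, a=72)
      ft(m=6, a=504)
        ft(m=5, a=3024)
          ft(m=4, a=15120)
            ft(m=3, a=60480)
              ft(m=2, a=181440)
                ft(m=1, a=362880)
                -> return 362880
              -> return 362880
            -> return 362880
          -> return 362880
        -> return 362880
      -> return 362880
    -> return 362880
  -> return 362880
-> return 362880

Final answer: 362880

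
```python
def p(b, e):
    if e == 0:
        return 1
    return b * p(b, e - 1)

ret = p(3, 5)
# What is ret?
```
Call trace:
p(b=3, e=5)
  p(b=3, e=4)
    p(b=3, e=3)
      p(b=3, e=2)
        p(b=3, e=1)
          p(b=3, e=0)
          -> return 1
        -> return 3
      -> return 9
    -> return 27
  -> return 81
-> return 243

Final answer: 243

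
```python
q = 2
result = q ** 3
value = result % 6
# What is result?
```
Trace:
  q=2
  q=2, result=8
  q=2, result=8, value=2

Final answer: 8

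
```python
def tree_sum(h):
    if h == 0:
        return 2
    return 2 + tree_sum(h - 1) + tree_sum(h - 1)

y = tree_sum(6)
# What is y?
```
Call trace (a repeated sub-call is expanded the first time; later identical calls just restate its return value):
tree_sum(h=6)
  tree_sum(h=5)
    tree_sum(h=4)
      tree_sum(h=3)
        tree_sum(h=2)
          tree_sum(h=1)
            tree_sum(h=0)
            -> return 2
            tree_sum(h=0)
            -> return 2
          -> return 6
          tree_sum(h=1) -> return 6  (same call as traced above)
        -> return 14
        tree_sum(h=2) -> return 14  (same call as traced above)
      -> return 30
      tree_sum(h=3) -> return 30  (same call as traced above)
    -> return 62
    tree_sum(h=4) -> return 62  (same call as traced above)
  -> return 126
  tree_sum(h=5) -> return 126  (same call as traced above)
-> return 254

Final answer: 254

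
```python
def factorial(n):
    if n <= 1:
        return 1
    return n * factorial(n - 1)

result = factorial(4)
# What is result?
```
Call trace:
factorial(n=4)
  factorial(n=3)
    factorial(n=2)
      factorial(n=1)
      -> return 1
    -> return 2
  -> return 6
-> return 24

Final answer: 24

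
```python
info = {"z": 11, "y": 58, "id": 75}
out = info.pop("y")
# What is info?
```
Trace:
  info={'z': 11, 'y': 58, 'id': 75}
  info={'z': 11, 'id': 75}, out=58

Final answer: {'z': 11, 'id': 75}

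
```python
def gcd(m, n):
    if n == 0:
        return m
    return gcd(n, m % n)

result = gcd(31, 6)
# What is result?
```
Call trace:
gcd(m=31, n=6)
  gcd(m=6, n=1)
    gcd(m=1, n=0)
    -> return 1
  -> return 1
-> return 1

Final answer: 1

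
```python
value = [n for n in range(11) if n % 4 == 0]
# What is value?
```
Trace:
  n=0
  n=1
  n=2
  n=3
  n=4
  n=5
  n=6
  n=7
  n=8
  n=9
  n=10
  value=[0, 4, 8]

Final answer: [0, 4, 8]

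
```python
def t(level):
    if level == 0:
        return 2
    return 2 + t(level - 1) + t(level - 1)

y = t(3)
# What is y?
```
Call trace (a repeated sub-call is expanded the first time; later identical calls just restate its return value):
t(level=3)
  t(level=2)
    t(level=1)
      t(level=0)
      -> return 2
      t(level=0)
      -> return 2
    -> return 6
    t(level=1) -> return 6  (same call as traced above)
  -> return 14
  t(level=2) -> return 14  (same call as traced above)
-> return 30

Final answer: 30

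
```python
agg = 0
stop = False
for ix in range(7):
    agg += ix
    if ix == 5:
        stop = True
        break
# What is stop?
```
Trace:
  agg=0
  agg=0, stop=False
  agg=0, stop=False, ix=0
  agg=1, stop=False, ix=1
  agg=3, stop=False, ix=2
  agg=6, stop=False, ix=3
  agg=10, stop=False, ix=4
  agg=15, stop=True, ix=5

Final answer: True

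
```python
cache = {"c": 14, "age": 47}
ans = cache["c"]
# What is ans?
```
Trace:
  cache={'c': 14, 'age': 47}
  cache={'c': 14, 'age': 47}, ans=14

Final answer: 14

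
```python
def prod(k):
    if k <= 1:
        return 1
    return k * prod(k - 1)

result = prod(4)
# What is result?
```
Call trace:
prod(k=4)
  prod(k=3)
    prod(k=2)
      prod(k=1)
      -> return 1
    -> return 2
  -> return 6
-> return 24

Final answer: 24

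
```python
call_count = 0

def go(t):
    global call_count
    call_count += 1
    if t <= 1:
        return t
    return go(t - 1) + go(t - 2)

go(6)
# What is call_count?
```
Call trace (a repeated sub-call is expanded the first time; later identical calls just restate its return value):
go(t=6)
  go(t=5)
    go(t=4)
      go(t=3)
        go(t=2)
          go(t=1)
          -> return 1
          go(t=0)
          -> return 0
        -> return 1
        go(t=1)
        -> return 1
      -> return 2
      go(t=2) -> return 1  (same call as traced above)
    -> return 3
    go(t=3) -> return 2  (same call as traced above)
  -> return 5
  go(t=4) -> return 3  (same call as traced above)
-> return 8

call_count is incremented once per call, so count the calls in each subtree. Let C(t) = number of calls made by go(t).
C(0) = C(1) = 1 (base case, no recursion); C(t) = 1 + C(t - 1) + C(t - 2) otherwise.
C(2) = 1 + C(1) + C(0) = 1 + 1 + 1 = 3
C(3) = 1 + C(2) + C(1) = 1 + 3 + 1 = 5
C(4) = 1 + C(3) + C(2) = 1 + 5 + 3 = 9
C(5) = 1 + C(4) + C(3) = 1 + 9 + 5 = 15
C(6) = 1 + C(5) + C(4) = 1 + 15 + 9 = 25
call_count = C(6) = 25

Final answer: 25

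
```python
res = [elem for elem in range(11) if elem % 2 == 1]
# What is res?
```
Trace:
  elem=0
  elem=1
  elem=2
  elem=3
  elem=4
  elem=5
  elem=6
  elem=7
  elem=8
  elem=9
  elem=10
  res=[1, 3, 5, 7, 9]

Final answer: [1, 3, 5, 7, 9]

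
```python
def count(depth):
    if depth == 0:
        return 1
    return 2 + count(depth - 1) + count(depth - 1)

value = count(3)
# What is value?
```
Call trace (a repeated sub-call is expanded the first time; later identical calls just restate its return value):
count(depth=3)
  count(depth=2)
    count(depth=1)
      count(depth=0)
      -> return 1
      count(depth=0)
      -> return 1
    -> return 4
    count(depth=1) -> return 4  (same call as traced above)
  -> return 10
  count(depth=2) -> return 10  (same call as traced above)
-> return 22

Final answer: 22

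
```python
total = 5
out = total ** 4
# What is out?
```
Trace:
  total=5
  total=5, out=625

Final answer: 625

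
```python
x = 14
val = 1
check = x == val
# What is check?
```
Trace:
  x=14
  x=14, val=1
  x=14, val=1, check=False

Final answer: False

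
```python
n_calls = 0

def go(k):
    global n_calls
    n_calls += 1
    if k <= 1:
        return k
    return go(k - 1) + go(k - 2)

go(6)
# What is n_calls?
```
Call trace (a repeated sub-call is expanded the first time; later identical calls just restate its return value):
go(k=6)
  go(k=5)
    go(k=4)
      go(k=3)
        go(k=2)
          go(k=1)
          -> return 1
          go(k=0)
          -> return 0
        -> return 1
        go(k=1)
        -> return 1
      -> return 2
      go(k=2) -> return 1  (same call as traced above)
    -> return 3
    go(k=3) -> return 2  (same call as traced above)
  -> return 5
  go(k=4) -> return 3  (same call as traced above)
-> return 8

n_calls is incremented once per call, so count the calls in each subtree. Let C(k) = number of calls made by go(k).
C(0) = C(1) = 1 (base case, no recursion); C(k) = 1 + C(k - 1) + C(k - 2) otherwise.
C(2) = 1 + C(1) + C(0) = 1 + 1 + 1 = 3
C(3) = 1 + C(2) + C(1) = 1 + 3 + 1 = 5
C(4) = 1 + C(3) + C(2) = 1 + 5 + 3 = 9
C(5) = 1 + C(4) + C(3) = 1 + 9 + 5 = 15
C(6) = 1 + C(5) + C(4) = 1 + 15 + 9 = 25
n_calls = C(6) = 25

Final answer: 25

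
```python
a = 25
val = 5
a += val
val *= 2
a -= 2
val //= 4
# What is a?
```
Trace:
  a=25
  a=25, val=5
  a=30, val=5
  a=30, val=10
  a=28, val=10
  a=28, val=2

Final answer: 28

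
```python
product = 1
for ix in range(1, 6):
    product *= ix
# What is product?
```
Trace:
  product=1
  product=1, ix=1
  product=2, ix=2
  product=6, ix=3
  product=24, ix=4
  product=120, ix=5

Final answer: 120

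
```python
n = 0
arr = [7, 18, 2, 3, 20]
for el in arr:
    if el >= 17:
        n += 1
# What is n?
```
Trace:
  n=0
  n=0, el=7
  n=1, el=18
  n=1, el=2
  n=1, el=3
  n=2, el=20

Final answer: 2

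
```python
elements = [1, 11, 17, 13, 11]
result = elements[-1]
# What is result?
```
Trace:
  elements=[1, 11, 17, 13, 11]
  elements=[1, 11, 17, 13, 11], result=11

Final answer: 11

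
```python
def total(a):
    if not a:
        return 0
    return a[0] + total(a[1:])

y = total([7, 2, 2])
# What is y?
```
Call trace:
total(a=[7, 2, 2])
  total(a=[2, 2])
    total(a=[2])
      total(a=[])
      -> return 0
    -> return 2
  -> return 4
-> return 11

Final answer: 11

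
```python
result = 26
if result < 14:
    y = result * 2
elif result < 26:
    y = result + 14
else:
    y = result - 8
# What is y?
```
Trace:
  result=26
  result=26, y=18

Final answer: 18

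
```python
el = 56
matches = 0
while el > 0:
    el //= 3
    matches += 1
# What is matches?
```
Trace:
  el=56
  el=56, matches=0
  el=18, matches=1
  el=6, matches=2
  el=2, matches=3
  el=0, matches=4

Final answer: 4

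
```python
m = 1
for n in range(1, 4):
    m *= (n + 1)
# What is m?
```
Trace:
  m=1
  m=2, n=1
  m=6, n=2
  m=24, n=3

Final answer: 24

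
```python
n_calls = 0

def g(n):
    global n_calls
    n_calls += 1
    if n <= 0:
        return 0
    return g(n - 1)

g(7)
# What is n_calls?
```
Call trace:
g(n=7)
  g(n=6)
    g(n=5)
      g(n=4)
        g(n=3)
          g(n=2)
            g(n=1)
              g(n=0)
              -> return 0
            -> return 0
          -> return 0
        -> return 0
      -> return 0
    -> return 0
  -> return 0
-> return 0

n_calls is incremented once per call. g is entered once for each n = 7, 6, 5, 4, 3, 2, 1, 0 (the n <= 0 call returns without recursing), i.e. 7 + 1 calls.
n_calls = 8

Final answer: 8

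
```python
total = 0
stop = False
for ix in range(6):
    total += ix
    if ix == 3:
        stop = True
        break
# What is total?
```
Trace:
  total=0
  total=0, stop=False
  total=0, stop=False, ix=0
  total=1, stop=False, ix=1
  total=3, stop=False, ix=2
  total=6, stop=True, ix=3

Final answer: 6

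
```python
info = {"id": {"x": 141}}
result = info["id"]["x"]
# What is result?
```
Trace:
  info={'id': {'x': 141}}
  info={'id': {'x': 141}}, result=141

Final answer: 141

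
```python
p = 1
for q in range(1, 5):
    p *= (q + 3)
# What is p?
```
Trace:
  p=1
  p=4, q=1
  p=20, q=2
  p=120, q=3
  p=840, q=4

Final answer: 840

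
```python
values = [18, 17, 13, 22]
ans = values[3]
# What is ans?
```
Trace:
  values=[18, 17, 13, 22]
  values=[18, 17, 13, 22], ans=22

Final answer: 22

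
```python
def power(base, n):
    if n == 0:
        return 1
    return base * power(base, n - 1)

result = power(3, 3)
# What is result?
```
Call trace:
power(base=3, n=3)
  power(base=3, n=2)
    power(base=3, n=1)
      power(base=3, n=0)
      -> return 1
    -> return 3
  -> return 9
-> return 27

Final answer: 27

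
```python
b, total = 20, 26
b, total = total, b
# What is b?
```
Trace:
  b=20, total=26
  b=26, total=20

Final answer: 26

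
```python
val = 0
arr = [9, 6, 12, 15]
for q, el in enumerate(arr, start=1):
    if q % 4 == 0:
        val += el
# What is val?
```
Trace:
  val=0
  val=0, q=1, el=9
  val=0, q=2, el=6
  val=0, q=3, el=12
  val=15, q=4, el=15

Final answer: 15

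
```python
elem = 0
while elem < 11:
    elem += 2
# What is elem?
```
Trace:
  elem=0
  elem=2
  elem=4
  elem=6
  elem=8
  elem=10
  elem=12

Final answer: 12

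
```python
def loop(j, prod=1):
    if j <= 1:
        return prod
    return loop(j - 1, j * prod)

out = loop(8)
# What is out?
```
Call trace:
loop(j=8, prod=1)
  loop(j=7, prod=8)
    loop(j=6, prod=56)
      loop(j=5, prod=336)
        loop(j=4, prod=1680)
          loop(j=3, prod=6720)
            loop(j=2, prod=20160)
              loop(j=1, prod=40320)
              -> return 40320
            -> return 40320
          -> return 40320
        -> return 40320
      -> return 40320
    -> return 40320
  -> return 40320
-> return 40320

Final answer: 40320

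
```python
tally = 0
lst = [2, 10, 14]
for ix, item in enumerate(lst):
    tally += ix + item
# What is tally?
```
Trace:
  tally=0
  tally=2, ix=0, item=2
  tally=13, ix=1, item=10
  tally=29, ix=2, item=14

Final answer: 29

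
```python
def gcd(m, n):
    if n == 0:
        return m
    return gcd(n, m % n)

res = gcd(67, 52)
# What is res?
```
Call trace:
gcd(m=67, n=52)
  gcd(m=52, n=15)
    gcd(m=15, n=7)
      gcd(m=7, n=1)
        gcd(m=1, n=0)
        -> return 1
      -> return 1
    -> return 1
  -> return 1
-> return 1

Final answer: 1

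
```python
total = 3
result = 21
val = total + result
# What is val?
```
Trace:
  total=3
  total=3, result=21
  total=3, result=21, val=24

Final answer: 24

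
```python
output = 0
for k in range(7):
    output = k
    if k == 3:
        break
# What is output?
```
Trace:
  output=0
  output=0, k=0
  output=1, k=1
  output=2, k=2
  output=3, k=3

Final answer: 3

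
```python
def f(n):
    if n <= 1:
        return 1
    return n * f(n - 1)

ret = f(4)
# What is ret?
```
Call trace:
f(n=4)
  f(n=3)
    f(n=2)
      f(n=1)
      -> return 1
    -> return 2
  -> return 6
-> return 24

Final answer: 24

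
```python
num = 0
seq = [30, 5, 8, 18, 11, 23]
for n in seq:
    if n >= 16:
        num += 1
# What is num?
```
Trace:
  num=0
  num=1, n=30
  num=1, n=5
  num=1, n=8
  num=2, n=18
  num=2, n=11
  num=3, n=23

Final answer: 3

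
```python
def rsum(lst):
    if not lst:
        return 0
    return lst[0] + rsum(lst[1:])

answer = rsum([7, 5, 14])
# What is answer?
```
Call trace:
rsum(lst=[7, 5, 14])
  rsum(lst=[5, 14])
    rsum(lst=[14])
      rsum(lst=[])
      -> return 0
    -> return 14
  -> return 19
-> return 26

Final answer: 26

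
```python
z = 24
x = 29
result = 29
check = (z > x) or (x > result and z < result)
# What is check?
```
Trace:
  z=24
  z=24, x=29
  z=24, x=29, result=29
  z=24, x=29, result=29, check=False

Final answer: False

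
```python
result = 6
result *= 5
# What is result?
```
Trace:
  result=6
  result=30

Final answer: 30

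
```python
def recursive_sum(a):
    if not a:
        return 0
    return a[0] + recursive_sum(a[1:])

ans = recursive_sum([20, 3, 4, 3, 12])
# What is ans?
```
Call trace:
recursive_sum(a=[20, 3, 4, 3, 12])
  recursive_sum(a=[3, 4, 3, 12])
    recursive_sum(a=[4, 3, 12])
      recursive_sum(a=[3, 12])
        recursive_sum(a=[12])
          recursive_sum(a=[])
          -> return 0
        -> return 12
      -> return 15
    -> return 19
  -> return 22
-> return 42

Final answer: 42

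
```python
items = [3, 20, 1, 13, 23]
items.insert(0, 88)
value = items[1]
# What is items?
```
Trace:
  items=[3, 20, 1, 13, 23]
  items=[88, 3, 20, 1, 13, 23]
  items=[88, 3, 20, 1, 13, 23], value=3

Final answer: [88, 3, 20, 1, 13, 23]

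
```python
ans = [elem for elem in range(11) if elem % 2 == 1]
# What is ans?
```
Trace:
  elem=0
  elem=1
  elem=2
  elem=3
  elem=4
  elem=5
  elem=6
  elem=7
  elem=8
  elem=9
  elem=10
  ans=[1, 3, 5, 7, 9]

Final answer: [1, 3, 5, 7, 9]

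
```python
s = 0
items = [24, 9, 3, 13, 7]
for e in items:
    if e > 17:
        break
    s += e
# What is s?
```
Trace:
  s=0
  s=0, e=24

Final answer: 0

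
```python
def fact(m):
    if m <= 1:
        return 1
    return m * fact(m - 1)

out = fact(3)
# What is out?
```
Call trace:
fact(m=3)
  fact(m=2)
    fact(m=1)
    -> return 1
  -> return 2
-> return 6

Final answer: 6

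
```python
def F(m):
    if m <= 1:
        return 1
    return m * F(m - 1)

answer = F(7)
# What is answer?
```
Call trace:
F(m=7)
  F(m=6)
    F(m=5)
      F(m=4)
        F(m=3)
          F(m=2)
            F(m=1)
            -> return 1
          -> return 2
        -> return 6
      -> return 24
    -> return 120
  -> return 720
-> return 5040

Final answer: 5040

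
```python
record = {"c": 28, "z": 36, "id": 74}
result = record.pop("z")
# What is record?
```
Trace:
  record={'c': 28, 'z': 36, 'id': 74}
  record={'c': 28, 'id': 74}, result=36

Final answer: {'c': 28, 'id': 74}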